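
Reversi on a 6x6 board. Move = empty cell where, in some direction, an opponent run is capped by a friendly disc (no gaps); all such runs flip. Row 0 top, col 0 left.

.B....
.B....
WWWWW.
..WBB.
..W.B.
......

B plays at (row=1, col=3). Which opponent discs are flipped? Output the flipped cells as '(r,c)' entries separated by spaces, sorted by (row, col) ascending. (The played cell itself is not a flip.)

Dir NW: first cell '.' (not opp) -> no flip
Dir N: first cell '.' (not opp) -> no flip
Dir NE: first cell '.' (not opp) -> no flip
Dir W: first cell '.' (not opp) -> no flip
Dir E: first cell '.' (not opp) -> no flip
Dir SW: opp run (2,2), next='.' -> no flip
Dir S: opp run (2,3) capped by B -> flip
Dir SE: opp run (2,4), next='.' -> no flip

Answer: (2,3)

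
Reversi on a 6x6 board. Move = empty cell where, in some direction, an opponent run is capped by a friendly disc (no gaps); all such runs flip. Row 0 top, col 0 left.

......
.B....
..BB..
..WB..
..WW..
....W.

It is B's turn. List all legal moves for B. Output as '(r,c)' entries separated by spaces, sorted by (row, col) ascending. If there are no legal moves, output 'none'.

Answer: (3,1) (4,1) (5,1) (5,2) (5,3)

Derivation:
(2,1): no bracket -> illegal
(3,1): flips 1 -> legal
(3,4): no bracket -> illegal
(4,1): flips 1 -> legal
(4,4): no bracket -> illegal
(4,5): no bracket -> illegal
(5,1): flips 1 -> legal
(5,2): flips 2 -> legal
(5,3): flips 1 -> legal
(5,5): no bracket -> illegal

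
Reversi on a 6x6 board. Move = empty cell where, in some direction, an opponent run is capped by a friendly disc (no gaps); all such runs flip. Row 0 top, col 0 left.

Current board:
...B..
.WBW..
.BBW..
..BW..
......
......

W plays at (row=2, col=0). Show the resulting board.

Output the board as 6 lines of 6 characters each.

Answer: ...B..
.WBW..
WWWW..
..BW..
......
......

Derivation:
Place W at (2,0); scan 8 dirs for brackets.
Dir NW: edge -> no flip
Dir N: first cell '.' (not opp) -> no flip
Dir NE: first cell 'W' (not opp) -> no flip
Dir W: edge -> no flip
Dir E: opp run (2,1) (2,2) capped by W -> flip
Dir SW: edge -> no flip
Dir S: first cell '.' (not opp) -> no flip
Dir SE: first cell '.' (not opp) -> no flip
All flips: (2,1) (2,2)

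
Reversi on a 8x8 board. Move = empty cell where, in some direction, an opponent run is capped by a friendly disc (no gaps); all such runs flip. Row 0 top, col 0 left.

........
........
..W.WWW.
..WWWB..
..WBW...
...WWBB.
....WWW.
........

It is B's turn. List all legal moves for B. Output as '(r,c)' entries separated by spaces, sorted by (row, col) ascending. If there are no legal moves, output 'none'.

Answer: (1,1) (1,3) (1,5) (1,6) (1,7) (2,1) (2,3) (3,1) (4,1) (4,5) (5,2) (6,2) (6,3) (7,3) (7,4) (7,5) (7,6) (7,7)

Derivation:
(1,1): flips 3 -> legal
(1,2): no bracket -> illegal
(1,3): flips 1 -> legal
(1,4): no bracket -> illegal
(1,5): flips 1 -> legal
(1,6): flips 2 -> legal
(1,7): flips 1 -> legal
(2,1): flips 1 -> legal
(2,3): flips 1 -> legal
(2,7): no bracket -> illegal
(3,1): flips 3 -> legal
(3,6): no bracket -> illegal
(3,7): no bracket -> illegal
(4,1): flips 1 -> legal
(4,5): flips 1 -> legal
(5,1): no bracket -> illegal
(5,2): flips 2 -> legal
(5,7): no bracket -> illegal
(6,2): flips 2 -> legal
(6,3): flips 1 -> legal
(6,7): no bracket -> illegal
(7,3): flips 1 -> legal
(7,4): flips 1 -> legal
(7,5): flips 1 -> legal
(7,6): flips 3 -> legal
(7,7): flips 1 -> legal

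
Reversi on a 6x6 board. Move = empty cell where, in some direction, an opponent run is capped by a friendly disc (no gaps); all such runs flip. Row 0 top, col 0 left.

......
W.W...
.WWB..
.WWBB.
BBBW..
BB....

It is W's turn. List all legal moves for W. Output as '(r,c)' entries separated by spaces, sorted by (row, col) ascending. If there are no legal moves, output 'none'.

Answer: (1,3) (1,4) (2,4) (2,5) (3,5) (4,4) (4,5) (5,2) (5,3)

Derivation:
(1,3): flips 2 -> legal
(1,4): flips 1 -> legal
(2,4): flips 1 -> legal
(2,5): flips 1 -> legal
(3,0): no bracket -> illegal
(3,5): flips 2 -> legal
(4,4): flips 1 -> legal
(4,5): flips 2 -> legal
(5,2): flips 1 -> legal
(5,3): flips 1 -> legal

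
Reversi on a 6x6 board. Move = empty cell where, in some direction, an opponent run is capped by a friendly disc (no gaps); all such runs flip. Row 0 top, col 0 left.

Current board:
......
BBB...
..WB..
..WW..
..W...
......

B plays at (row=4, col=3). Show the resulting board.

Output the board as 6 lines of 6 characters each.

Answer: ......
BBB...
..WB..
..WB..
..WB..
......

Derivation:
Place B at (4,3); scan 8 dirs for brackets.
Dir NW: opp run (3,2), next='.' -> no flip
Dir N: opp run (3,3) capped by B -> flip
Dir NE: first cell '.' (not opp) -> no flip
Dir W: opp run (4,2), next='.' -> no flip
Dir E: first cell '.' (not opp) -> no flip
Dir SW: first cell '.' (not opp) -> no flip
Dir S: first cell '.' (not opp) -> no flip
Dir SE: first cell '.' (not opp) -> no flip
All flips: (3,3)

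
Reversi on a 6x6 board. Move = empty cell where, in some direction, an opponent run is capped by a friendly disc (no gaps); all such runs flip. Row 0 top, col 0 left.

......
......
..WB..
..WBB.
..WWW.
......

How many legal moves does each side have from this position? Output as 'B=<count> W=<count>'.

-- B to move --
(1,1): flips 1 -> legal
(1,2): no bracket -> illegal
(1,3): no bracket -> illegal
(2,1): flips 1 -> legal
(3,1): flips 1 -> legal
(3,5): no bracket -> illegal
(4,1): flips 1 -> legal
(4,5): no bracket -> illegal
(5,1): flips 1 -> legal
(5,2): flips 1 -> legal
(5,3): flips 1 -> legal
(5,4): flips 1 -> legal
(5,5): flips 1 -> legal
B mobility = 9
-- W to move --
(1,2): no bracket -> illegal
(1,3): flips 2 -> legal
(1,4): flips 1 -> legal
(2,4): flips 3 -> legal
(2,5): flips 1 -> legal
(3,5): flips 2 -> legal
(4,5): no bracket -> illegal
W mobility = 5

Answer: B=9 W=5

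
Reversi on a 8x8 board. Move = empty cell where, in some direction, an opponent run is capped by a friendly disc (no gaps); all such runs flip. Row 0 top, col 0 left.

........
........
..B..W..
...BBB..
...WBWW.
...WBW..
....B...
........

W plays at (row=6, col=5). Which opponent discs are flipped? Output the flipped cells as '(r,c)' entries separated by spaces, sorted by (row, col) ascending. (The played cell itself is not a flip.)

Dir NW: opp run (5,4) capped by W -> flip
Dir N: first cell 'W' (not opp) -> no flip
Dir NE: first cell '.' (not opp) -> no flip
Dir W: opp run (6,4), next='.' -> no flip
Dir E: first cell '.' (not opp) -> no flip
Dir SW: first cell '.' (not opp) -> no flip
Dir S: first cell '.' (not opp) -> no flip
Dir SE: first cell '.' (not opp) -> no flip

Answer: (5,4)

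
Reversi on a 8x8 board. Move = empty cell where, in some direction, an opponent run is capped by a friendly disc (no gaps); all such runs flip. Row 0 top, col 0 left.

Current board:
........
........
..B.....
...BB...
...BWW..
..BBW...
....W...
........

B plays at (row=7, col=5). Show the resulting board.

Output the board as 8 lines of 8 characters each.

Answer: ........
........
..B.....
...BB...
...BWW..
..BBW...
....B...
.....B..

Derivation:
Place B at (7,5); scan 8 dirs for brackets.
Dir NW: opp run (6,4) capped by B -> flip
Dir N: first cell '.' (not opp) -> no flip
Dir NE: first cell '.' (not opp) -> no flip
Dir W: first cell '.' (not opp) -> no flip
Dir E: first cell '.' (not opp) -> no flip
Dir SW: edge -> no flip
Dir S: edge -> no flip
Dir SE: edge -> no flip
All flips: (6,4)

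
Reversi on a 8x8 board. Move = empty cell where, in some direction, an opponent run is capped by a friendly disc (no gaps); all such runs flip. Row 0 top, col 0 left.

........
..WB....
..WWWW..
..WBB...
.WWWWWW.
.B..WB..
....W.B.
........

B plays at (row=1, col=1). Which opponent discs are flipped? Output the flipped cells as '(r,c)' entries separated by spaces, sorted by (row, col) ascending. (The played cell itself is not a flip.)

Answer: (1,2) (2,2)

Derivation:
Dir NW: first cell '.' (not opp) -> no flip
Dir N: first cell '.' (not opp) -> no flip
Dir NE: first cell '.' (not opp) -> no flip
Dir W: first cell '.' (not opp) -> no flip
Dir E: opp run (1,2) capped by B -> flip
Dir SW: first cell '.' (not opp) -> no flip
Dir S: first cell '.' (not opp) -> no flip
Dir SE: opp run (2,2) capped by B -> flip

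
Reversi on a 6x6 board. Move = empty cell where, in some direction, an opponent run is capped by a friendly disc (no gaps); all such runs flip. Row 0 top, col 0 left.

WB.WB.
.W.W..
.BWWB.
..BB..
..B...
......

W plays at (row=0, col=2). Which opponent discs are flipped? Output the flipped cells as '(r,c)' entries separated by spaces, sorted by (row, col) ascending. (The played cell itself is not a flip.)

Answer: (0,1)

Derivation:
Dir NW: edge -> no flip
Dir N: edge -> no flip
Dir NE: edge -> no flip
Dir W: opp run (0,1) capped by W -> flip
Dir E: first cell 'W' (not opp) -> no flip
Dir SW: first cell 'W' (not opp) -> no flip
Dir S: first cell '.' (not opp) -> no flip
Dir SE: first cell 'W' (not opp) -> no flip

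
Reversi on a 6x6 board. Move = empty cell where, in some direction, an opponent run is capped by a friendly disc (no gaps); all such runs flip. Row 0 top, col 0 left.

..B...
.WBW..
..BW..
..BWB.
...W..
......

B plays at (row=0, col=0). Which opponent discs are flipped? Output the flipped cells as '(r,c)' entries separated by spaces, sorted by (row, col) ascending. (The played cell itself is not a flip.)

Answer: (1,1)

Derivation:
Dir NW: edge -> no flip
Dir N: edge -> no flip
Dir NE: edge -> no flip
Dir W: edge -> no flip
Dir E: first cell '.' (not opp) -> no flip
Dir SW: edge -> no flip
Dir S: first cell '.' (not opp) -> no flip
Dir SE: opp run (1,1) capped by B -> flip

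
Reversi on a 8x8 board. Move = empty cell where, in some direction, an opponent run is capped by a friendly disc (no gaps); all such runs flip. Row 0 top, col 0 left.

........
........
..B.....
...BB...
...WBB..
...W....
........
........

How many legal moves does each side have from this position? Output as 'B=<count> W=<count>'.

-- B to move --
(3,2): no bracket -> illegal
(4,2): flips 1 -> legal
(5,2): flips 1 -> legal
(5,4): no bracket -> illegal
(6,2): flips 1 -> legal
(6,3): flips 2 -> legal
(6,4): no bracket -> illegal
B mobility = 4
-- W to move --
(1,1): no bracket -> illegal
(1,2): no bracket -> illegal
(1,3): no bracket -> illegal
(2,1): no bracket -> illegal
(2,3): flips 1 -> legal
(2,4): no bracket -> illegal
(2,5): flips 1 -> legal
(3,1): no bracket -> illegal
(3,2): no bracket -> illegal
(3,5): flips 1 -> legal
(3,6): no bracket -> illegal
(4,2): no bracket -> illegal
(4,6): flips 2 -> legal
(5,4): no bracket -> illegal
(5,5): no bracket -> illegal
(5,6): no bracket -> illegal
W mobility = 4

Answer: B=4 W=4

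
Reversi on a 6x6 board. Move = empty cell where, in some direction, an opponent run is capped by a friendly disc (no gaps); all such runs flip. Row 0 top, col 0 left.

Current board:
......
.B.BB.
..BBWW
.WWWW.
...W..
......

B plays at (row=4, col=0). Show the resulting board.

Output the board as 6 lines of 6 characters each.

Answer: ......
.B.BB.
..BBWW
.BWWW.
B..W..
......

Derivation:
Place B at (4,0); scan 8 dirs for brackets.
Dir NW: edge -> no flip
Dir N: first cell '.' (not opp) -> no flip
Dir NE: opp run (3,1) capped by B -> flip
Dir W: edge -> no flip
Dir E: first cell '.' (not opp) -> no flip
Dir SW: edge -> no flip
Dir S: first cell '.' (not opp) -> no flip
Dir SE: first cell '.' (not opp) -> no flip
All flips: (3,1)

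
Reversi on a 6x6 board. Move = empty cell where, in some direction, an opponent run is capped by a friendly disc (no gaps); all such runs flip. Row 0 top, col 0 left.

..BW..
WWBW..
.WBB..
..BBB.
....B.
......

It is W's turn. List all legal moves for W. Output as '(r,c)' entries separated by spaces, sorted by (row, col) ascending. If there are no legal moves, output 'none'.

Answer: (0,1) (2,4) (3,1) (4,3) (5,5)

Derivation:
(0,1): flips 1 -> legal
(1,4): no bracket -> illegal
(2,4): flips 2 -> legal
(2,5): no bracket -> illegal
(3,1): flips 1 -> legal
(3,5): no bracket -> illegal
(4,1): no bracket -> illegal
(4,2): no bracket -> illegal
(4,3): flips 3 -> legal
(4,5): no bracket -> illegal
(5,3): no bracket -> illegal
(5,4): no bracket -> illegal
(5,5): flips 3 -> legal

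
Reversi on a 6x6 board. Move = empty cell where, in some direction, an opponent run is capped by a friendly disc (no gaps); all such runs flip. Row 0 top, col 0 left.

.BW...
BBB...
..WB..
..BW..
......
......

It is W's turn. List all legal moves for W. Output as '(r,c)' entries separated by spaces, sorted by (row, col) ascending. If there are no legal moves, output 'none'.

(0,0): flips 2 -> legal
(0,3): no bracket -> illegal
(1,3): flips 1 -> legal
(1,4): no bracket -> illegal
(2,0): flips 1 -> legal
(2,1): no bracket -> illegal
(2,4): flips 1 -> legal
(3,1): flips 1 -> legal
(3,4): no bracket -> illegal
(4,1): no bracket -> illegal
(4,2): flips 1 -> legal
(4,3): no bracket -> illegal

Answer: (0,0) (1,3) (2,0) (2,4) (3,1) (4,2)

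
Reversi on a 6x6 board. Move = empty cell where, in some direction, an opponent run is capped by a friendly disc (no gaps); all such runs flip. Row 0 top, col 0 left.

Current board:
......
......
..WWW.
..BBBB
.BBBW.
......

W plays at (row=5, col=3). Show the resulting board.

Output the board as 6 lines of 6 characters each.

Place W at (5,3); scan 8 dirs for brackets.
Dir NW: opp run (4,2), next='.' -> no flip
Dir N: opp run (4,3) (3,3) capped by W -> flip
Dir NE: first cell 'W' (not opp) -> no flip
Dir W: first cell '.' (not opp) -> no flip
Dir E: first cell '.' (not opp) -> no flip
Dir SW: edge -> no flip
Dir S: edge -> no flip
Dir SE: edge -> no flip
All flips: (3,3) (4,3)

Answer: ......
......
..WWW.
..BWBB
.BBWW.
...W..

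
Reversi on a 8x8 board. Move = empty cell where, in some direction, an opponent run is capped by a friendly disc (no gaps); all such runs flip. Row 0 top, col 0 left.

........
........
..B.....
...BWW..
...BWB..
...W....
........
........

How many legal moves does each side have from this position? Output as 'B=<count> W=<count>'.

-- B to move --
(2,3): flips 1 -> legal
(2,4): no bracket -> illegal
(2,5): flips 2 -> legal
(2,6): no bracket -> illegal
(3,6): flips 2 -> legal
(4,2): no bracket -> illegal
(4,6): no bracket -> illegal
(5,2): no bracket -> illegal
(5,4): no bracket -> illegal
(5,5): flips 1 -> legal
(6,2): no bracket -> illegal
(6,3): flips 1 -> legal
(6,4): no bracket -> illegal
B mobility = 5
-- W to move --
(1,1): flips 2 -> legal
(1,2): no bracket -> illegal
(1,3): no bracket -> illegal
(2,1): no bracket -> illegal
(2,3): flips 2 -> legal
(2,4): no bracket -> illegal
(3,1): no bracket -> illegal
(3,2): flips 1 -> legal
(3,6): no bracket -> illegal
(4,2): flips 1 -> legal
(4,6): flips 1 -> legal
(5,2): flips 1 -> legal
(5,4): no bracket -> illegal
(5,5): flips 1 -> legal
(5,6): flips 1 -> legal
W mobility = 8

Answer: B=5 W=8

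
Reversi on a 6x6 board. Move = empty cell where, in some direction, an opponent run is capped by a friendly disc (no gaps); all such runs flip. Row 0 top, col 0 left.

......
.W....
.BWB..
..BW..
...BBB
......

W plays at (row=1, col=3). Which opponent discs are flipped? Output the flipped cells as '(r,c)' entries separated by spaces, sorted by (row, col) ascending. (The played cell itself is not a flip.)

Dir NW: first cell '.' (not opp) -> no flip
Dir N: first cell '.' (not opp) -> no flip
Dir NE: first cell '.' (not opp) -> no flip
Dir W: first cell '.' (not opp) -> no flip
Dir E: first cell '.' (not opp) -> no flip
Dir SW: first cell 'W' (not opp) -> no flip
Dir S: opp run (2,3) capped by W -> flip
Dir SE: first cell '.' (not opp) -> no flip

Answer: (2,3)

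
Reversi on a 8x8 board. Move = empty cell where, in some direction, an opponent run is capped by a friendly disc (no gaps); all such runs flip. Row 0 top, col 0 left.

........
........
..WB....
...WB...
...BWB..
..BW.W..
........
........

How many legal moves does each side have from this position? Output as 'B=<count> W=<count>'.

Answer: B=5 W=6

Derivation:
-- B to move --
(1,1): no bracket -> illegal
(1,2): no bracket -> illegal
(1,3): no bracket -> illegal
(2,1): flips 1 -> legal
(2,4): no bracket -> illegal
(3,1): no bracket -> illegal
(3,2): flips 1 -> legal
(3,5): no bracket -> illegal
(4,2): no bracket -> illegal
(4,6): no bracket -> illegal
(5,4): flips 2 -> legal
(5,6): no bracket -> illegal
(6,2): no bracket -> illegal
(6,3): flips 1 -> legal
(6,4): no bracket -> illegal
(6,5): flips 1 -> legal
(6,6): no bracket -> illegal
B mobility = 5
-- W to move --
(1,2): no bracket -> illegal
(1,3): flips 1 -> legal
(1,4): no bracket -> illegal
(2,4): flips 2 -> legal
(2,5): no bracket -> illegal
(3,2): no bracket -> illegal
(3,5): flips 2 -> legal
(3,6): no bracket -> illegal
(4,1): no bracket -> illegal
(4,2): flips 1 -> legal
(4,6): flips 1 -> legal
(5,1): flips 1 -> legal
(5,4): no bracket -> illegal
(5,6): no bracket -> illegal
(6,1): no bracket -> illegal
(6,2): no bracket -> illegal
(6,3): no bracket -> illegal
W mobility = 6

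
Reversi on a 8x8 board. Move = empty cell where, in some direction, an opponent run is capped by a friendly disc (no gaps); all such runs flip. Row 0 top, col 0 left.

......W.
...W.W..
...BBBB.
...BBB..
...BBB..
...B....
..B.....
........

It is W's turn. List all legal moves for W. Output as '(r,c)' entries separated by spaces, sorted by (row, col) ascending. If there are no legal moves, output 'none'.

Answer: (3,7) (4,2) (4,6) (5,5) (6,3)

Derivation:
(1,2): no bracket -> illegal
(1,4): no bracket -> illegal
(1,6): no bracket -> illegal
(1,7): no bracket -> illegal
(2,2): no bracket -> illegal
(2,7): no bracket -> illegal
(3,2): no bracket -> illegal
(3,6): no bracket -> illegal
(3,7): flips 1 -> legal
(4,2): flips 2 -> legal
(4,6): flips 2 -> legal
(5,1): no bracket -> illegal
(5,2): no bracket -> illegal
(5,4): no bracket -> illegal
(5,5): flips 3 -> legal
(5,6): no bracket -> illegal
(6,1): no bracket -> illegal
(6,3): flips 4 -> legal
(6,4): no bracket -> illegal
(7,1): no bracket -> illegal
(7,2): no bracket -> illegal
(7,3): no bracket -> illegal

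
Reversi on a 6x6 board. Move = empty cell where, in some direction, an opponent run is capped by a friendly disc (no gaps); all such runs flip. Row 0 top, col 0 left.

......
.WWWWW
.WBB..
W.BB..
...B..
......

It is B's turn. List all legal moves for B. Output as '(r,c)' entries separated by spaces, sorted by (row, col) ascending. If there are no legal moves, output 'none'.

Answer: (0,0) (0,1) (0,2) (0,3) (0,4) (0,5) (1,0) (2,0)

Derivation:
(0,0): flips 1 -> legal
(0,1): flips 1 -> legal
(0,2): flips 1 -> legal
(0,3): flips 1 -> legal
(0,4): flips 1 -> legal
(0,5): flips 1 -> legal
(1,0): flips 1 -> legal
(2,0): flips 1 -> legal
(2,4): no bracket -> illegal
(2,5): no bracket -> illegal
(3,1): no bracket -> illegal
(4,0): no bracket -> illegal
(4,1): no bracket -> illegal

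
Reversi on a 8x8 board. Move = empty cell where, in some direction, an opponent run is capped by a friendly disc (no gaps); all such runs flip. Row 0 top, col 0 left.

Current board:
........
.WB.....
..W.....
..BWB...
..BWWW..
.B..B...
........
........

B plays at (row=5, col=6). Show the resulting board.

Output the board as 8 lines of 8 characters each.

Place B at (5,6); scan 8 dirs for brackets.
Dir NW: opp run (4,5) capped by B -> flip
Dir N: first cell '.' (not opp) -> no flip
Dir NE: first cell '.' (not opp) -> no flip
Dir W: first cell '.' (not opp) -> no flip
Dir E: first cell '.' (not opp) -> no flip
Dir SW: first cell '.' (not opp) -> no flip
Dir S: first cell '.' (not opp) -> no flip
Dir SE: first cell '.' (not opp) -> no flip
All flips: (4,5)

Answer: ........
.WB.....
..W.....
..BWB...
..BWWB..
.B..B.B.
........
........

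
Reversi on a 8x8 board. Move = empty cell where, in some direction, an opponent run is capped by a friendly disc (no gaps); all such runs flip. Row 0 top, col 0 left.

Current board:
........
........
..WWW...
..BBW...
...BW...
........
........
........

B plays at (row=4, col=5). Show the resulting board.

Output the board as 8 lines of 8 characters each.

Place B at (4,5); scan 8 dirs for brackets.
Dir NW: opp run (3,4) (2,3), next='.' -> no flip
Dir N: first cell '.' (not opp) -> no flip
Dir NE: first cell '.' (not opp) -> no flip
Dir W: opp run (4,4) capped by B -> flip
Dir E: first cell '.' (not opp) -> no flip
Dir SW: first cell '.' (not opp) -> no flip
Dir S: first cell '.' (not opp) -> no flip
Dir SE: first cell '.' (not opp) -> no flip
All flips: (4,4)

Answer: ........
........
..WWW...
..BBW...
...BBB..
........
........
........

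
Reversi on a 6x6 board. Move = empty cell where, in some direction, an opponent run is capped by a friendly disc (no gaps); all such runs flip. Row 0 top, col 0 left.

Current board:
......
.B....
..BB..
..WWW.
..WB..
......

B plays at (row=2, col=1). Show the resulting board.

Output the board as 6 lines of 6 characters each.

Place B at (2,1); scan 8 dirs for brackets.
Dir NW: first cell '.' (not opp) -> no flip
Dir N: first cell 'B' (not opp) -> no flip
Dir NE: first cell '.' (not opp) -> no flip
Dir W: first cell '.' (not opp) -> no flip
Dir E: first cell 'B' (not opp) -> no flip
Dir SW: first cell '.' (not opp) -> no flip
Dir S: first cell '.' (not opp) -> no flip
Dir SE: opp run (3,2) capped by B -> flip
All flips: (3,2)

Answer: ......
.B....
.BBB..
..BWW.
..WB..
......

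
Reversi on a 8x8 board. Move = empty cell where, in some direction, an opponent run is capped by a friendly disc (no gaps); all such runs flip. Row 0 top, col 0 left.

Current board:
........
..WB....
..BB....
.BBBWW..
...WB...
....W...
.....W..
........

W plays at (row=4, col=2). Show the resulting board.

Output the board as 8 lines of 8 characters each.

Place W at (4,2); scan 8 dirs for brackets.
Dir NW: opp run (3,1), next='.' -> no flip
Dir N: opp run (3,2) (2,2) capped by W -> flip
Dir NE: opp run (3,3), next='.' -> no flip
Dir W: first cell '.' (not opp) -> no flip
Dir E: first cell 'W' (not opp) -> no flip
Dir SW: first cell '.' (not opp) -> no flip
Dir S: first cell '.' (not opp) -> no flip
Dir SE: first cell '.' (not opp) -> no flip
All flips: (2,2) (3,2)

Answer: ........
..WB....
..WB....
.BWBWW..
..WWB...
....W...
.....W..
........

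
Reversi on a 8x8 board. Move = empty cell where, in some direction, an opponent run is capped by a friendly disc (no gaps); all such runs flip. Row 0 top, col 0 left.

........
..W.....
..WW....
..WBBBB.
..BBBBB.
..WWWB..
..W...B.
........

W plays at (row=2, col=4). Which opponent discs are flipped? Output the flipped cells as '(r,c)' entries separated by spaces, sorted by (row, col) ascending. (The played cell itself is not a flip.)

Dir NW: first cell '.' (not opp) -> no flip
Dir N: first cell '.' (not opp) -> no flip
Dir NE: first cell '.' (not opp) -> no flip
Dir W: first cell 'W' (not opp) -> no flip
Dir E: first cell '.' (not opp) -> no flip
Dir SW: opp run (3,3) (4,2), next='.' -> no flip
Dir S: opp run (3,4) (4,4) capped by W -> flip
Dir SE: opp run (3,5) (4,6), next='.' -> no flip

Answer: (3,4) (4,4)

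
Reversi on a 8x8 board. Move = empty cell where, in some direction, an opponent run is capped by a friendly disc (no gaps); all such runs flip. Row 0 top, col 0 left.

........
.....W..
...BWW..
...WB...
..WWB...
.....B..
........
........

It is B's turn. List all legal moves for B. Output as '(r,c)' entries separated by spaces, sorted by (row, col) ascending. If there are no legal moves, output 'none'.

Answer: (1,4) (1,6) (2,2) (2,6) (3,2) (4,1) (5,2) (5,3)

Derivation:
(0,4): no bracket -> illegal
(0,5): no bracket -> illegal
(0,6): no bracket -> illegal
(1,3): no bracket -> illegal
(1,4): flips 1 -> legal
(1,6): flips 1 -> legal
(2,2): flips 1 -> legal
(2,6): flips 2 -> legal
(3,1): no bracket -> illegal
(3,2): flips 1 -> legal
(3,5): no bracket -> illegal
(3,6): no bracket -> illegal
(4,1): flips 2 -> legal
(5,1): no bracket -> illegal
(5,2): flips 1 -> legal
(5,3): flips 2 -> legal
(5,4): no bracket -> illegal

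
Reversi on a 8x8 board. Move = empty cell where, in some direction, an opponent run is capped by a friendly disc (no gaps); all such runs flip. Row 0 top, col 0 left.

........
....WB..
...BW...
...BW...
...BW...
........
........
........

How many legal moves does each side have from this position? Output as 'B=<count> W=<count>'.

-- B to move --
(0,3): no bracket -> illegal
(0,4): no bracket -> illegal
(0,5): flips 1 -> legal
(1,3): flips 1 -> legal
(2,5): flips 2 -> legal
(3,5): flips 1 -> legal
(4,5): flips 2 -> legal
(5,3): no bracket -> illegal
(5,4): no bracket -> illegal
(5,5): flips 1 -> legal
B mobility = 6
-- W to move --
(0,4): no bracket -> illegal
(0,5): no bracket -> illegal
(0,6): flips 1 -> legal
(1,2): flips 1 -> legal
(1,3): no bracket -> illegal
(1,6): flips 1 -> legal
(2,2): flips 2 -> legal
(2,5): no bracket -> illegal
(2,6): no bracket -> illegal
(3,2): flips 2 -> legal
(4,2): flips 2 -> legal
(5,2): flips 1 -> legal
(5,3): no bracket -> illegal
(5,4): no bracket -> illegal
W mobility = 7

Answer: B=6 W=7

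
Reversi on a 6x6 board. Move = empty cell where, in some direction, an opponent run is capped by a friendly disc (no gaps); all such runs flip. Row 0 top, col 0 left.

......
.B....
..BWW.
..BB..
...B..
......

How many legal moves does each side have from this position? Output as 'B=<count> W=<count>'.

Answer: B=4 W=4

Derivation:
-- B to move --
(1,2): no bracket -> illegal
(1,3): flips 1 -> legal
(1,4): flips 1 -> legal
(1,5): flips 1 -> legal
(2,5): flips 2 -> legal
(3,4): no bracket -> illegal
(3,5): no bracket -> illegal
B mobility = 4
-- W to move --
(0,0): no bracket -> illegal
(0,1): no bracket -> illegal
(0,2): no bracket -> illegal
(1,0): no bracket -> illegal
(1,2): no bracket -> illegal
(1,3): no bracket -> illegal
(2,0): no bracket -> illegal
(2,1): flips 1 -> legal
(3,1): no bracket -> illegal
(3,4): no bracket -> illegal
(4,1): flips 1 -> legal
(4,2): flips 1 -> legal
(4,4): no bracket -> illegal
(5,2): no bracket -> illegal
(5,3): flips 2 -> legal
(5,4): no bracket -> illegal
W mobility = 4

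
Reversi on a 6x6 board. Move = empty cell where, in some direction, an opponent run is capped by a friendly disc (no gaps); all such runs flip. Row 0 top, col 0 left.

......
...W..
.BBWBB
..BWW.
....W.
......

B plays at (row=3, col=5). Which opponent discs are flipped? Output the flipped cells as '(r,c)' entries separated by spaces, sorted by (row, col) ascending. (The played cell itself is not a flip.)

Answer: (3,3) (3,4)

Derivation:
Dir NW: first cell 'B' (not opp) -> no flip
Dir N: first cell 'B' (not opp) -> no flip
Dir NE: edge -> no flip
Dir W: opp run (3,4) (3,3) capped by B -> flip
Dir E: edge -> no flip
Dir SW: opp run (4,4), next='.' -> no flip
Dir S: first cell '.' (not opp) -> no flip
Dir SE: edge -> no flip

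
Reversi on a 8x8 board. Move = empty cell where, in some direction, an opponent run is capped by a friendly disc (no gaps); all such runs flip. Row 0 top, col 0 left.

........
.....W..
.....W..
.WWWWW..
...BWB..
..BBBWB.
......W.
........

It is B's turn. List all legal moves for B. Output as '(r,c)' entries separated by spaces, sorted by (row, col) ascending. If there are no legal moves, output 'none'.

(0,4): no bracket -> illegal
(0,5): flips 3 -> legal
(0,6): no bracket -> illegal
(1,4): no bracket -> illegal
(1,6): flips 2 -> legal
(2,0): no bracket -> illegal
(2,1): flips 1 -> legal
(2,2): no bracket -> illegal
(2,3): flips 2 -> legal
(2,4): flips 2 -> legal
(2,6): flips 2 -> legal
(3,0): no bracket -> illegal
(3,6): no bracket -> illegal
(4,0): no bracket -> illegal
(4,1): no bracket -> illegal
(4,2): no bracket -> illegal
(4,6): no bracket -> illegal
(5,7): no bracket -> illegal
(6,4): no bracket -> illegal
(6,5): flips 1 -> legal
(6,7): no bracket -> illegal
(7,5): no bracket -> illegal
(7,6): flips 1 -> legal
(7,7): no bracket -> illegal

Answer: (0,5) (1,6) (2,1) (2,3) (2,4) (2,6) (6,5) (7,6)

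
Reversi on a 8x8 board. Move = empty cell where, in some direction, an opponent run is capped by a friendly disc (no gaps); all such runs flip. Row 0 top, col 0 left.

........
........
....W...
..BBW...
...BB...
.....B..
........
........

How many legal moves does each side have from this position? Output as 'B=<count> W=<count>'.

Answer: B=4 W=4

Derivation:
-- B to move --
(1,3): no bracket -> illegal
(1,4): flips 2 -> legal
(1,5): flips 1 -> legal
(2,3): no bracket -> illegal
(2,5): flips 1 -> legal
(3,5): flips 1 -> legal
(4,5): no bracket -> illegal
B mobility = 4
-- W to move --
(2,1): no bracket -> illegal
(2,2): no bracket -> illegal
(2,3): no bracket -> illegal
(3,1): flips 2 -> legal
(3,5): no bracket -> illegal
(4,1): no bracket -> illegal
(4,2): flips 1 -> legal
(4,5): no bracket -> illegal
(4,6): no bracket -> illegal
(5,2): flips 1 -> legal
(5,3): no bracket -> illegal
(5,4): flips 1 -> legal
(5,6): no bracket -> illegal
(6,4): no bracket -> illegal
(6,5): no bracket -> illegal
(6,6): no bracket -> illegal
W mobility = 4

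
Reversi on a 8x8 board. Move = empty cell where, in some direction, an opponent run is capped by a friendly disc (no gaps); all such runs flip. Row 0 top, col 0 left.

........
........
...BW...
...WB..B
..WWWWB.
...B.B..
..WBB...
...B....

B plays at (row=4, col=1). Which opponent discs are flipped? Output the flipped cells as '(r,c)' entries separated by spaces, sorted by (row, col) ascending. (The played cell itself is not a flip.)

Answer: (4,2) (4,3) (4,4) (4,5)

Derivation:
Dir NW: first cell '.' (not opp) -> no flip
Dir N: first cell '.' (not opp) -> no flip
Dir NE: first cell '.' (not opp) -> no flip
Dir W: first cell '.' (not opp) -> no flip
Dir E: opp run (4,2) (4,3) (4,4) (4,5) capped by B -> flip
Dir SW: first cell '.' (not opp) -> no flip
Dir S: first cell '.' (not opp) -> no flip
Dir SE: first cell '.' (not opp) -> no flip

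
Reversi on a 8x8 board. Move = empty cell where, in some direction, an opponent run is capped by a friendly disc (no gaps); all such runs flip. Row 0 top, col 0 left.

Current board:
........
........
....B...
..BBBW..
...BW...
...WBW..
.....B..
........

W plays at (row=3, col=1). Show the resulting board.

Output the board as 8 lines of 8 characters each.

Place W at (3,1); scan 8 dirs for brackets.
Dir NW: first cell '.' (not opp) -> no flip
Dir N: first cell '.' (not opp) -> no flip
Dir NE: first cell '.' (not opp) -> no flip
Dir W: first cell '.' (not opp) -> no flip
Dir E: opp run (3,2) (3,3) (3,4) capped by W -> flip
Dir SW: first cell '.' (not opp) -> no flip
Dir S: first cell '.' (not opp) -> no flip
Dir SE: first cell '.' (not opp) -> no flip
All flips: (3,2) (3,3) (3,4)

Answer: ........
........
....B...
.WWWWW..
...BW...
...WBW..
.....B..
........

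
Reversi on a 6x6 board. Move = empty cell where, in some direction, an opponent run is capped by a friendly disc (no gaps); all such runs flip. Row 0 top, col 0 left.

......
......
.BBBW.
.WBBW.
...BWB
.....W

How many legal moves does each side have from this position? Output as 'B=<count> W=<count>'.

-- B to move --
(1,3): no bracket -> illegal
(1,4): no bracket -> illegal
(1,5): flips 1 -> legal
(2,0): no bracket -> illegal
(2,5): flips 2 -> legal
(3,0): flips 1 -> legal
(3,5): flips 1 -> legal
(4,0): flips 1 -> legal
(4,1): flips 1 -> legal
(4,2): no bracket -> illegal
(5,3): no bracket -> illegal
(5,4): no bracket -> illegal
B mobility = 6
-- W to move --
(1,0): no bracket -> illegal
(1,1): flips 3 -> legal
(1,2): flips 1 -> legal
(1,3): flips 1 -> legal
(1,4): no bracket -> illegal
(2,0): flips 3 -> legal
(3,0): no bracket -> illegal
(3,5): flips 1 -> legal
(4,1): no bracket -> illegal
(4,2): flips 2 -> legal
(5,2): flips 1 -> legal
(5,3): no bracket -> illegal
(5,4): no bracket -> illegal
W mobility = 7

Answer: B=6 W=7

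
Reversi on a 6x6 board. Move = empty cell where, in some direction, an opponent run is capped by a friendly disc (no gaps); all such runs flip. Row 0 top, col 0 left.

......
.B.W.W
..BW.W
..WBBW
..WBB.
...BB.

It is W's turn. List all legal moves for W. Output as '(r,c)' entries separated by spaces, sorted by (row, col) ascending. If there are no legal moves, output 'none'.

(0,0): no bracket -> illegal
(0,1): no bracket -> illegal
(0,2): no bracket -> illegal
(1,0): no bracket -> illegal
(1,2): flips 1 -> legal
(2,0): no bracket -> illegal
(2,1): flips 1 -> legal
(2,4): flips 1 -> legal
(3,1): flips 1 -> legal
(4,5): flips 3 -> legal
(5,2): flips 2 -> legal
(5,5): no bracket -> illegal

Answer: (1,2) (2,1) (2,4) (3,1) (4,5) (5,2)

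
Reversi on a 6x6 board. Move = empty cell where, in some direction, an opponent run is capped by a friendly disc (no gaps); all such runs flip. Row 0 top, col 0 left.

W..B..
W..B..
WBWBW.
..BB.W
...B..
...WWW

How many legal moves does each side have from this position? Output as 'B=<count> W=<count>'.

-- B to move --
(0,1): no bracket -> illegal
(1,1): flips 1 -> legal
(1,2): flips 1 -> legal
(1,4): no bracket -> illegal
(1,5): flips 1 -> legal
(2,5): flips 1 -> legal
(3,0): no bracket -> illegal
(3,1): flips 1 -> legal
(3,4): no bracket -> illegal
(4,2): no bracket -> illegal
(4,4): no bracket -> illegal
(4,5): no bracket -> illegal
(5,2): no bracket -> illegal
B mobility = 5
-- W to move --
(0,2): flips 1 -> legal
(0,4): flips 1 -> legal
(1,1): no bracket -> illegal
(1,2): no bracket -> illegal
(1,4): no bracket -> illegal
(3,0): no bracket -> illegal
(3,1): no bracket -> illegal
(3,4): no bracket -> illegal
(4,1): no bracket -> illegal
(4,2): flips 2 -> legal
(4,4): flips 1 -> legal
(5,2): no bracket -> illegal
W mobility = 4

Answer: B=5 W=4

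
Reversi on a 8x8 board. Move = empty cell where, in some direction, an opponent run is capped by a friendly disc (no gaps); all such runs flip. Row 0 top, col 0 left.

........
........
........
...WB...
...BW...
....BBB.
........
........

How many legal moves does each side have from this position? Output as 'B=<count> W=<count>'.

Answer: B=4 W=6

Derivation:
-- B to move --
(2,2): flips 2 -> legal
(2,3): flips 1 -> legal
(2,4): no bracket -> illegal
(3,2): flips 1 -> legal
(3,5): no bracket -> illegal
(4,2): no bracket -> illegal
(4,5): flips 1 -> legal
(5,3): no bracket -> illegal
B mobility = 4
-- W to move --
(2,3): no bracket -> illegal
(2,4): flips 1 -> legal
(2,5): no bracket -> illegal
(3,2): no bracket -> illegal
(3,5): flips 1 -> legal
(4,2): flips 1 -> legal
(4,5): no bracket -> illegal
(4,6): no bracket -> illegal
(4,7): no bracket -> illegal
(5,2): no bracket -> illegal
(5,3): flips 1 -> legal
(5,7): no bracket -> illegal
(6,3): no bracket -> illegal
(6,4): flips 1 -> legal
(6,5): no bracket -> illegal
(6,6): flips 1 -> legal
(6,7): no bracket -> illegal
W mobility = 6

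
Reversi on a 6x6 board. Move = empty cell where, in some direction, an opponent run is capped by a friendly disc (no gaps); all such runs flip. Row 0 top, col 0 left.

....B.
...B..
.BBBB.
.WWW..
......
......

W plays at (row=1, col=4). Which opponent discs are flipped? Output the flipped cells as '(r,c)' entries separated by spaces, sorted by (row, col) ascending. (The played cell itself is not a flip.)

Answer: (2,3)

Derivation:
Dir NW: first cell '.' (not opp) -> no flip
Dir N: opp run (0,4), next=edge -> no flip
Dir NE: first cell '.' (not opp) -> no flip
Dir W: opp run (1,3), next='.' -> no flip
Dir E: first cell '.' (not opp) -> no flip
Dir SW: opp run (2,3) capped by W -> flip
Dir S: opp run (2,4), next='.' -> no flip
Dir SE: first cell '.' (not opp) -> no flip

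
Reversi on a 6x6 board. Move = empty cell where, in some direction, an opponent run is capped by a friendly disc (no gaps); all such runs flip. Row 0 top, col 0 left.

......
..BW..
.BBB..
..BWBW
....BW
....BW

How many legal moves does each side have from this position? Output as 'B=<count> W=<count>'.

Answer: B=4 W=5

Derivation:
-- B to move --
(0,2): no bracket -> illegal
(0,3): flips 1 -> legal
(0,4): flips 1 -> legal
(1,4): flips 1 -> legal
(2,4): no bracket -> illegal
(2,5): no bracket -> illegal
(4,2): no bracket -> illegal
(4,3): flips 1 -> legal
B mobility = 4
-- W to move --
(0,1): flips 3 -> legal
(0,2): no bracket -> illegal
(0,3): no bracket -> illegal
(1,0): no bracket -> illegal
(1,1): flips 2 -> legal
(1,4): no bracket -> illegal
(2,0): no bracket -> illegal
(2,4): no bracket -> illegal
(2,5): no bracket -> illegal
(3,0): no bracket -> illegal
(3,1): flips 2 -> legal
(4,1): no bracket -> illegal
(4,2): no bracket -> illegal
(4,3): flips 1 -> legal
(5,3): flips 2 -> legal
W mobility = 5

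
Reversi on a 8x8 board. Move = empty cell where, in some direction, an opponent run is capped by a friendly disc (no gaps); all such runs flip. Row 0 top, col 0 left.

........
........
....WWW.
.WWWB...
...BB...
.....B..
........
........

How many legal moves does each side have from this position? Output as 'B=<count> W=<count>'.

Answer: B=6 W=5

Derivation:
-- B to move --
(1,3): no bracket -> illegal
(1,4): flips 1 -> legal
(1,5): no bracket -> illegal
(1,6): flips 1 -> legal
(1,7): no bracket -> illegal
(2,0): no bracket -> illegal
(2,1): flips 1 -> legal
(2,2): flips 1 -> legal
(2,3): flips 1 -> legal
(2,7): no bracket -> illegal
(3,0): flips 3 -> legal
(3,5): no bracket -> illegal
(3,6): no bracket -> illegal
(3,7): no bracket -> illegal
(4,0): no bracket -> illegal
(4,1): no bracket -> illegal
(4,2): no bracket -> illegal
B mobility = 6
-- W to move --
(2,3): no bracket -> illegal
(3,5): flips 1 -> legal
(4,2): no bracket -> illegal
(4,5): no bracket -> illegal
(4,6): no bracket -> illegal
(5,2): flips 2 -> legal
(5,3): flips 1 -> legal
(5,4): flips 3 -> legal
(5,6): no bracket -> illegal
(6,4): no bracket -> illegal
(6,5): no bracket -> illegal
(6,6): flips 2 -> legal
W mobility = 5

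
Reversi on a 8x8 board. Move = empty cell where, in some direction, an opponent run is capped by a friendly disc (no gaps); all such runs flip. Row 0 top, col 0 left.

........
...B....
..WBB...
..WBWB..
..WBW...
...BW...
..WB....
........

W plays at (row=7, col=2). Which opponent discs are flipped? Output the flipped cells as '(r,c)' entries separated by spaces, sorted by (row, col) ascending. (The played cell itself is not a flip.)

Answer: (6,3)

Derivation:
Dir NW: first cell '.' (not opp) -> no flip
Dir N: first cell 'W' (not opp) -> no flip
Dir NE: opp run (6,3) capped by W -> flip
Dir W: first cell '.' (not opp) -> no flip
Dir E: first cell '.' (not opp) -> no flip
Dir SW: edge -> no flip
Dir S: edge -> no flip
Dir SE: edge -> no flip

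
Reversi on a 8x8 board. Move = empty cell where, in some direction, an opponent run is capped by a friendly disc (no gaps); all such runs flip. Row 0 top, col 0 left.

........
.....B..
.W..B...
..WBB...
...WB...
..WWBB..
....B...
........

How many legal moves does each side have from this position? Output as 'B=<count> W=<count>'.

Answer: B=7 W=7

Derivation:
-- B to move --
(1,0): flips 3 -> legal
(1,1): no bracket -> illegal
(1,2): no bracket -> illegal
(2,0): no bracket -> illegal
(2,2): no bracket -> illegal
(2,3): no bracket -> illegal
(3,0): no bracket -> illegal
(3,1): flips 1 -> legal
(4,1): no bracket -> illegal
(4,2): flips 2 -> legal
(5,1): flips 2 -> legal
(6,1): flips 2 -> legal
(6,2): flips 1 -> legal
(6,3): flips 2 -> legal
B mobility = 7
-- W to move --
(0,4): no bracket -> illegal
(0,5): no bracket -> illegal
(0,6): no bracket -> illegal
(1,3): no bracket -> illegal
(1,4): no bracket -> illegal
(1,6): no bracket -> illegal
(2,2): no bracket -> illegal
(2,3): flips 1 -> legal
(2,5): flips 1 -> legal
(2,6): no bracket -> illegal
(3,5): flips 3 -> legal
(4,2): no bracket -> illegal
(4,5): flips 1 -> legal
(4,6): no bracket -> illegal
(5,6): flips 2 -> legal
(6,3): no bracket -> illegal
(6,5): flips 1 -> legal
(6,6): no bracket -> illegal
(7,3): no bracket -> illegal
(7,4): no bracket -> illegal
(7,5): flips 1 -> legal
W mobility = 7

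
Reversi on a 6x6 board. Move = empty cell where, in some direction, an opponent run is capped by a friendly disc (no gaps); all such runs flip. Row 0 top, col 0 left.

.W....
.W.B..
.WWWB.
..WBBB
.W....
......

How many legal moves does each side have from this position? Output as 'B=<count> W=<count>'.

-- B to move --
(0,0): flips 2 -> legal
(0,2): no bracket -> illegal
(1,0): no bracket -> illegal
(1,2): flips 1 -> legal
(1,4): no bracket -> illegal
(2,0): flips 3 -> legal
(3,0): no bracket -> illegal
(3,1): flips 2 -> legal
(4,0): no bracket -> illegal
(4,2): no bracket -> illegal
(4,3): no bracket -> illegal
(5,0): no bracket -> illegal
(5,1): no bracket -> illegal
(5,2): no bracket -> illegal
B mobility = 4
-- W to move --
(0,2): no bracket -> illegal
(0,3): flips 1 -> legal
(0,4): flips 1 -> legal
(1,2): no bracket -> illegal
(1,4): no bracket -> illegal
(1,5): no bracket -> illegal
(2,5): flips 1 -> legal
(4,2): no bracket -> illegal
(4,3): flips 1 -> legal
(4,4): flips 1 -> legal
(4,5): flips 1 -> legal
W mobility = 6

Answer: B=4 W=6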